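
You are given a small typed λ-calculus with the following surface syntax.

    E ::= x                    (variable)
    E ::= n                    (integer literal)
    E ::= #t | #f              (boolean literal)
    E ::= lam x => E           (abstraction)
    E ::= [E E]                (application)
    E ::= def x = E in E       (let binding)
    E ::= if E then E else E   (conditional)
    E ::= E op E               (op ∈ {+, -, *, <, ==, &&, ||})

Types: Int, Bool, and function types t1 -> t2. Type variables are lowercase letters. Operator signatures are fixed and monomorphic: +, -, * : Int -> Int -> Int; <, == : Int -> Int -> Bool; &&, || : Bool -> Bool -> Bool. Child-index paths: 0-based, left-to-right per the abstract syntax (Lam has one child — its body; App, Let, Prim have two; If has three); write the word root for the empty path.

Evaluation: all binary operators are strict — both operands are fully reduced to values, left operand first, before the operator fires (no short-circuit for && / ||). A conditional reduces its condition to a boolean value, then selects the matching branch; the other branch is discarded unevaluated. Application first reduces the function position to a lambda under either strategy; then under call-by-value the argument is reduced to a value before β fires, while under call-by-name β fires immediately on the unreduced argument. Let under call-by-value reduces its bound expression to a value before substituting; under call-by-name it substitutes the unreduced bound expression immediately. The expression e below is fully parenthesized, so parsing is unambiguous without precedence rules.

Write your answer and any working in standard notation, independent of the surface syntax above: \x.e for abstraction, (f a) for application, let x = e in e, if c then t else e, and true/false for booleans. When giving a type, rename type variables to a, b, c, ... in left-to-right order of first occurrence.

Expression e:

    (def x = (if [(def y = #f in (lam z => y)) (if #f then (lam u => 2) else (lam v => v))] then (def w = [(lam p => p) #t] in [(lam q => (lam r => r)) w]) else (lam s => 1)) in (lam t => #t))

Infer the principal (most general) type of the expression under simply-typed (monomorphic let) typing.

Answer: a -> Bool

Derivation:
let y : Bool
y : Bool
\z._ : a -> Bool
  unify Bool ~ Bool
\u._ : b -> Int
v : c
\v._ : c -> c
  unify b -> Int ~ c -> c
  unify b ~ c
  unify Int ~ c
  unify a -> Bool ~ (Int -> Int) -> d
  unify a ~ Int -> Int
  unify Bool ~ d
_ _ : Bool
  unify Bool ~ Bool
p : e
\p._ : e -> e
  unify e -> e ~ Bool -> f
  unify e ~ Bool
  unify Bool ~ f
_ _ : Bool
let w : Bool
r : h
\r._ : h -> h
\q._ : g -> h -> h
w : Bool
  unify g -> h -> h ~ Bool -> i
  unify g ~ Bool
  unify h -> h ~ i
_ _ : h -> h
\s._ : j -> Int
  unify h -> h ~ j -> Int
  unify h ~ j
  unify j ~ Int
let x : Int -> Int
\t._ : k -> Bool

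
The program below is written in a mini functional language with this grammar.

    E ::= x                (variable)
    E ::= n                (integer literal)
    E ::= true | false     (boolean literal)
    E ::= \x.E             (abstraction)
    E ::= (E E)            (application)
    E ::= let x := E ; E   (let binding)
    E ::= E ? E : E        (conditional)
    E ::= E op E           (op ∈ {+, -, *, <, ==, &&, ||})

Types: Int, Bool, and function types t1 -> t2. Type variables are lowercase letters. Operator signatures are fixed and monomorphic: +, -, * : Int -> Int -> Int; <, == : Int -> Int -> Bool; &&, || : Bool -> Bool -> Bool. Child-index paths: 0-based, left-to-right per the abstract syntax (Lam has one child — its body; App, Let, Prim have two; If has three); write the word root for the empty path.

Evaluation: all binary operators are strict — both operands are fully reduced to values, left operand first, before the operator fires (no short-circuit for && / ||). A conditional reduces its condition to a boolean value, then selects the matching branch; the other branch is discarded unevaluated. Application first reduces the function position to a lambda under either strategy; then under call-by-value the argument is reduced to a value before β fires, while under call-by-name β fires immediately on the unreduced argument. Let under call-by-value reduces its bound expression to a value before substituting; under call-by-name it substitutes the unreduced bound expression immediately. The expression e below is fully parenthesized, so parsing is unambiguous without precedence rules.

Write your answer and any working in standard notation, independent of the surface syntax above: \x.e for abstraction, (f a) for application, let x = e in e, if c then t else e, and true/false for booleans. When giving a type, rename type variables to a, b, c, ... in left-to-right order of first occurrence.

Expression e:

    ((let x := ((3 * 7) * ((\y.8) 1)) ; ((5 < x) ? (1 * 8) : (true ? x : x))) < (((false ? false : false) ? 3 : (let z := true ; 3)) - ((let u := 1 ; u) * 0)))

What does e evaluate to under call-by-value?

Answer: false

Working:
step 0: ((let x = ((3 * 7) * ((\y.8) 1)) in (if (5 < x) then (1 * 8) else (if true then x else x))) < ((if (if false then false else false) then 3 else (let z = true in 3)) - ((let u = 1 in u) * 0)))
step 1: [delta@0.0.0] ((let x = (21 * ((\y.8) 1)) in (if (5 < x) then (1 * 8) else (if true then x else x))) < ((if (if false then false else false) then 3 else (let z = true in 3)) - ((let u = 1 in u) * 0)))
step 2: [beta@0.0.1] ((let x = (21 * 8) in (if (5 < x) then (1 * 8) else (if true then x else x))) < ((if (if false then false else false) then 3 else (let z = true in 3)) - ((let u = 1 in u) * 0)))
step 3: [delta@0.0] ((let x = 168 in (if (5 < x) then (1 * 8) else (if true then x else x))) < ((if (if false then false else false) then 3 else (let z = true in 3)) - ((let u = 1 in u) * 0)))
step 4: [let@0] ((if (5 < 168) then (1 * 8) else (if true then 168 else 168)) < ((if (if false then false else false) then 3 else (let z = true in 3)) - ((let u = 1 in u) * 0)))
step 5: [delta@0.0] ((if true then (1 * 8) else (if true then 168 else 168)) < ((if (if false then false else false) then 3 else (let z = true in 3)) - ((let u = 1 in u) * 0)))
step 6: [if@0] ((1 * 8) < ((if (if false then false else false) then 3 else (let z = true in 3)) - ((let u = 1 in u) * 0)))
step 7: [delta@0] (8 < ((if (if false then false else false) then 3 else (let z = true in 3)) - ((let u = 1 in u) * 0)))
step 8: [if@1.0.0] (8 < ((if false then 3 else (let z = true in 3)) - ((let u = 1 in u) * 0)))
step 9: [if@1.0] (8 < ((let z = true in 3) - ((let u = 1 in u) * 0)))
step 10: [let@1.0] (8 < (3 - ((let u = 1 in u) * 0)))
step 11: [let@1.1.0] (8 < (3 - (1 * 0)))
step 12: [delta@1.1] (8 < (3 - 0))
step 13: [delta@1] (8 < 3)
step 14: [delta@root] false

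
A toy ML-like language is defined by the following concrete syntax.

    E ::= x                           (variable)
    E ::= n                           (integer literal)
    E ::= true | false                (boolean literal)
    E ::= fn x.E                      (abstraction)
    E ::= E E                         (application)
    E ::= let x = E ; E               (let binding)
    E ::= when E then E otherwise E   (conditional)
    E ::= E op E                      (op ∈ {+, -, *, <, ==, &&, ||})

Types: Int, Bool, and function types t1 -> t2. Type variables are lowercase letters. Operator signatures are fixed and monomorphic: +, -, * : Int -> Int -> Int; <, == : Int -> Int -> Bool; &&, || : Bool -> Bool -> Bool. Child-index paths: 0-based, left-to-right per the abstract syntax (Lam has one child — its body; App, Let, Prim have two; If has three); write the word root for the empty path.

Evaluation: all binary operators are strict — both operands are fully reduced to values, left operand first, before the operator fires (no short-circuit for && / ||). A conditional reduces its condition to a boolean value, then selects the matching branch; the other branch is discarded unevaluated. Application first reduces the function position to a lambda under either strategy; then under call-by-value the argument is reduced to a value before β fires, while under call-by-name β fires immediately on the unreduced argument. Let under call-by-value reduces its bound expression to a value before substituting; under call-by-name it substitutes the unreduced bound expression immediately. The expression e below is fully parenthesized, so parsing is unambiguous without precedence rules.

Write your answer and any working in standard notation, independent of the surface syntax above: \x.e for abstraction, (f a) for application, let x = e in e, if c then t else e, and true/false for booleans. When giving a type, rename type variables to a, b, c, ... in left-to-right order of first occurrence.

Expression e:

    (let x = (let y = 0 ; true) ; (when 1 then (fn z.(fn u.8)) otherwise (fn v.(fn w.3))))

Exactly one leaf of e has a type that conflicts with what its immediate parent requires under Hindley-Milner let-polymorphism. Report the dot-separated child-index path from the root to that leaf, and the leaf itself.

Answer: 1.0 : 1

Trace:
let y : Int
let x : Bool
  unify Int ~ Bool
  FAIL: mismatch Int ~ Bool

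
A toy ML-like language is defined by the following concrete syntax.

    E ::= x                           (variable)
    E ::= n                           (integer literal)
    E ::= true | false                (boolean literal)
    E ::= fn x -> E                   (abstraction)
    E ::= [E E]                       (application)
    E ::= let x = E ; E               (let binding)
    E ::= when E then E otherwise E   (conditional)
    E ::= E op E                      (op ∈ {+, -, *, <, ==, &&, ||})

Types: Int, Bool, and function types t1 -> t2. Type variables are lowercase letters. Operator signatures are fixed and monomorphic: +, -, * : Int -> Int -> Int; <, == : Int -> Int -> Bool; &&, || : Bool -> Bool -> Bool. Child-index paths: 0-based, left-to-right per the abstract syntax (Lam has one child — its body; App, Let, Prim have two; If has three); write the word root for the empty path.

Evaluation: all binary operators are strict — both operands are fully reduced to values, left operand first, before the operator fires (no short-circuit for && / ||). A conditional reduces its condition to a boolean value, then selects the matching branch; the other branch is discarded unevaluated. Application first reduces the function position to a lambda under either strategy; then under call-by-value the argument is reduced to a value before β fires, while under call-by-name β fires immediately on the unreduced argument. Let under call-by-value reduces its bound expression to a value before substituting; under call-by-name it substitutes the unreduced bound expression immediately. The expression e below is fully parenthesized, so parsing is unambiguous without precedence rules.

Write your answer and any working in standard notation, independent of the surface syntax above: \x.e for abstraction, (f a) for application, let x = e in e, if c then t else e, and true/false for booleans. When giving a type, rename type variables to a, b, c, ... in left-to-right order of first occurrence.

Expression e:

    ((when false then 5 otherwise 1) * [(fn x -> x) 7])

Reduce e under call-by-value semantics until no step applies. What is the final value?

Answer: 7

Trace:
step 0: ((if false then 5 else 1) * ((\x.x) 7))
step 1: [if@0] (1 * ((\x.x) 7))
step 2: [beta@1] (1 * 7)
step 3: [delta@root] 7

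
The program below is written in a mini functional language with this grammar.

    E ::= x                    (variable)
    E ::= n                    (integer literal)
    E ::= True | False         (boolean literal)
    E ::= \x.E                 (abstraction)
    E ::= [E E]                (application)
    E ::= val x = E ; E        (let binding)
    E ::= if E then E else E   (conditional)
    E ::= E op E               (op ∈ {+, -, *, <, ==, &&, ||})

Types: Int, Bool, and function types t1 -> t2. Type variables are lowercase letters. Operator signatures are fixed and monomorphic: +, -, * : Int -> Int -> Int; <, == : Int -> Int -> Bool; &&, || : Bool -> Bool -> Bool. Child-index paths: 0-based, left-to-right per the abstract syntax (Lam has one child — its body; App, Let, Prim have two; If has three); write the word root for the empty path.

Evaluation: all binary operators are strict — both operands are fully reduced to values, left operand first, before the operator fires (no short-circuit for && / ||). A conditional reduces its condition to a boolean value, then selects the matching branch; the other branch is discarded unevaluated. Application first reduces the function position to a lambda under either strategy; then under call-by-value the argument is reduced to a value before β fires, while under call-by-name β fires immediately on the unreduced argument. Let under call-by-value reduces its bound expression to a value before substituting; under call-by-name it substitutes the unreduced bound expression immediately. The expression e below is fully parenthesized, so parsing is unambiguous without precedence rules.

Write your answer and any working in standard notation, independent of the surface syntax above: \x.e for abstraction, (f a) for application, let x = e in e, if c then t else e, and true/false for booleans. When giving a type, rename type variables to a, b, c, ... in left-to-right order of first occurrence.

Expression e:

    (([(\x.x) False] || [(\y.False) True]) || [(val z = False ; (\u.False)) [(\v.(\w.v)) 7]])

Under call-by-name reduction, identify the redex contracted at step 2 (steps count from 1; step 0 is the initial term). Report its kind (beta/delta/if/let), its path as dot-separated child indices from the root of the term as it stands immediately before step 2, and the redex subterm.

Answer: beta at 0.1 : ((\y.false) true)

Derivation:
step 0: ((((\x.x) false) || ((\y.false) true)) || ((let z = false in (\u.false)) ((\v.(\w.v)) 7)))
step 1: [beta@0.0] ((false || ((\y.false) true)) || ((let z = false in (\u.false)) ((\v.(\w.v)) 7)))
step 2: [beta@0.1] ((false || false) || ((let z = false in (\u.false)) ((\v.(\w.v)) 7)))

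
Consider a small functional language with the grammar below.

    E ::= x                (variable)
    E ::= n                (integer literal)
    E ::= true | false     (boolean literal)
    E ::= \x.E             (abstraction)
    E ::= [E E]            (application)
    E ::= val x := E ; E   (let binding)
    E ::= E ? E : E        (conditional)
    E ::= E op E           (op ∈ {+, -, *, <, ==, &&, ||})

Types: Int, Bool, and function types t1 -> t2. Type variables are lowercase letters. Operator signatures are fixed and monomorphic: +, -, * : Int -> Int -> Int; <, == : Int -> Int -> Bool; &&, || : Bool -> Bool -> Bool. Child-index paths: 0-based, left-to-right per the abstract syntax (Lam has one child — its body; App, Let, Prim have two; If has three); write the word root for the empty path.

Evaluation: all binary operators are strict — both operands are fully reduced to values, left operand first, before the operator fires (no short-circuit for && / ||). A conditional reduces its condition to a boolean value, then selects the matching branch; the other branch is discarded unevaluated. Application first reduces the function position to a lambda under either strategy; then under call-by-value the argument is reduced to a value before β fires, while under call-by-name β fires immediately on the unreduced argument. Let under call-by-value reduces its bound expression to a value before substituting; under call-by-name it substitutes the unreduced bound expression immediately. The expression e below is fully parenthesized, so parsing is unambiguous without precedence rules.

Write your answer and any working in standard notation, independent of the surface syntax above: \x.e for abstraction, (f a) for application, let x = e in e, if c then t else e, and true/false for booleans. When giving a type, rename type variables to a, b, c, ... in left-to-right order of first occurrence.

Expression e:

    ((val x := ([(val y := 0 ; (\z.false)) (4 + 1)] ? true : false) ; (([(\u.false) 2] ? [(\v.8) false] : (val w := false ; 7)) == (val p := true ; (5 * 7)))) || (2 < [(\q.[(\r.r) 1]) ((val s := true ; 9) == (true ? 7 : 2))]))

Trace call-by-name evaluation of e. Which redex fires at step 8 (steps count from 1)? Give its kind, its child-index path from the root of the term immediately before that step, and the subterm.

Answer: beta at 1.1 : ((\q.((\r.r) 1)) ((let s = true in 9) == (if true then 7 else 2)))

Trace:
step 0: ((let x = (if ((let y = 0 in (\z.false)) (4 + 1)) then true else false) in ((if ((\u.false) 2) then ((\v.8) false) else (let w = false in 7)) == (let p = true in (5 * 7)))) || (2 < ((\q.((\r.r) 1)) ((let s = true in 9) == (if true then 7 else 2)))))
step 1: [let@0] (((if ((\u.false) 2) then ((\v.8) false) else (let w = false in 7)) == (let p = true in (5 * 7))) || (2 < ((\q.((\r.r) 1)) ((let s = true in 9) == (if true then 7 else 2)))))
step 2: [beta@0.0.0] (((if false then ((\v.8) false) else (let w = false in 7)) == (let p = true in (5 * 7))) || (2 < ((\q.((\r.r) 1)) ((let s = true in 9) == (if true then 7 else 2)))))
step 3: [if@0.0] (((let w = false in 7) == (let p = true in (5 * 7))) || (2 < ((\q.((\r.r) 1)) ((let s = true in 9) == (if true then 7 else 2)))))
step 4: [let@0.0] ((7 == (let p = true in (5 * 7))) || (2 < ((\q.((\r.r) 1)) ((let s = true in 9) == (if true then 7 else 2)))))
step 5: [let@0.1] ((7 == (5 * 7)) || (2 < ((\q.((\r.r) 1)) ((let s = true in 9) == (if true then 7 else 2)))))
step 6: [delta@0.1] ((7 == 35) || (2 < ((\q.((\r.r) 1)) ((let s = true in 9) == (if true then 7 else 2)))))
step 7: [delta@0] (false || (2 < ((\q.((\r.r) 1)) ((let s = true in 9) == (if true then 7 else 2)))))
step 8: [beta@1.1] (false || (2 < ((\r.r) 1)))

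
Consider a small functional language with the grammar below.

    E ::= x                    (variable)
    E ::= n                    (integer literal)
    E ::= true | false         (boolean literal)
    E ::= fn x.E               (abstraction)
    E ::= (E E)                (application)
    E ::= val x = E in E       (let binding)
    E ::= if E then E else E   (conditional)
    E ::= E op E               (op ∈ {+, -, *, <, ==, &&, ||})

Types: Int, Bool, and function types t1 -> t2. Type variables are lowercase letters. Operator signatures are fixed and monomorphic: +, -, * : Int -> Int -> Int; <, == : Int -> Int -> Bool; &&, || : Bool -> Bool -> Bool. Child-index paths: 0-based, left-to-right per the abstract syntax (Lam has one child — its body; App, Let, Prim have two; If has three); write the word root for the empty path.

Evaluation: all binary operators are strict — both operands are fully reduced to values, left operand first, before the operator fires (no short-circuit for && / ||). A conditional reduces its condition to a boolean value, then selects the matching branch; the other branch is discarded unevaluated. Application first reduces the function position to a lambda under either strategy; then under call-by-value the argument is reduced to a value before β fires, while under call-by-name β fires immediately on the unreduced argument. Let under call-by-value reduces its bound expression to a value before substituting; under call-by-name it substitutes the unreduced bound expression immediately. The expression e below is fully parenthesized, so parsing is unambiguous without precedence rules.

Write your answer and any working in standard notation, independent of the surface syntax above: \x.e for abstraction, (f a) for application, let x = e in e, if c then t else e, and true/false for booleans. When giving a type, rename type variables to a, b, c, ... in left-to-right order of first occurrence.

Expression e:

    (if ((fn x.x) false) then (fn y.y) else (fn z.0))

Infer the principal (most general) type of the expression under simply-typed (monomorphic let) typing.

Answer: Int -> Int

Trace:
x : a
\x._ : a -> a
  unify a -> a ~ Bool -> b
  unify a ~ Bool
  unify Bool ~ b
_ _ : Bool
  unify Bool ~ Bool
y : c
\y._ : c -> c
\z._ : d -> Int
  unify c -> c ~ d -> Int
  unify c ~ d
  unify d ~ Int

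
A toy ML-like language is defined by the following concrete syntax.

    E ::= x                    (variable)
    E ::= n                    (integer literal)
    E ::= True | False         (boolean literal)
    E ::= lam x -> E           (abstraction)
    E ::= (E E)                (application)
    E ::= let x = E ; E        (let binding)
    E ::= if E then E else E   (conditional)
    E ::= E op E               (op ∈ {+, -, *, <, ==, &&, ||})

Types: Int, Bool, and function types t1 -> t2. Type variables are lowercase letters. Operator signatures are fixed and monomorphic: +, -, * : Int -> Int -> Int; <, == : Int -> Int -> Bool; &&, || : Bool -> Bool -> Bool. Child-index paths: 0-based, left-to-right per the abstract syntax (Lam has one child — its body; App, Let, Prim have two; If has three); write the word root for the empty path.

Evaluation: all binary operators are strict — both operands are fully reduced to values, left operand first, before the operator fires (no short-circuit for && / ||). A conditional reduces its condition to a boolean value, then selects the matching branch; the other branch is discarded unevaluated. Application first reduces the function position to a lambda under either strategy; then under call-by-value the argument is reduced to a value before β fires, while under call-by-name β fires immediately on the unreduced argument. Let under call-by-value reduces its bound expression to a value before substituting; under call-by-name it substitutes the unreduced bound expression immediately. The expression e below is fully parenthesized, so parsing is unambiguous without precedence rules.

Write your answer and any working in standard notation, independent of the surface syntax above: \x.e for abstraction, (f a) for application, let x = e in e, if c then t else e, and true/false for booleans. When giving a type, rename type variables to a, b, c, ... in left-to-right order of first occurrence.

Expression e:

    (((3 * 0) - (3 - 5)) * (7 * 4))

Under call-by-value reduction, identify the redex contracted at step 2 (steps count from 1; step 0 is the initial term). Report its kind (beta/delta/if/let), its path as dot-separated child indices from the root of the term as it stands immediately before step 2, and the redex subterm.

Answer: delta at 0.1 : (3 - 5)

Working:
step 0: (((3 * 0) - (3 - 5)) * (7 * 4))
step 1: [delta@0.0] ((0 - (3 - 5)) * (7 * 4))
step 2: [delta@0.1] ((0 - -2) * (7 * 4))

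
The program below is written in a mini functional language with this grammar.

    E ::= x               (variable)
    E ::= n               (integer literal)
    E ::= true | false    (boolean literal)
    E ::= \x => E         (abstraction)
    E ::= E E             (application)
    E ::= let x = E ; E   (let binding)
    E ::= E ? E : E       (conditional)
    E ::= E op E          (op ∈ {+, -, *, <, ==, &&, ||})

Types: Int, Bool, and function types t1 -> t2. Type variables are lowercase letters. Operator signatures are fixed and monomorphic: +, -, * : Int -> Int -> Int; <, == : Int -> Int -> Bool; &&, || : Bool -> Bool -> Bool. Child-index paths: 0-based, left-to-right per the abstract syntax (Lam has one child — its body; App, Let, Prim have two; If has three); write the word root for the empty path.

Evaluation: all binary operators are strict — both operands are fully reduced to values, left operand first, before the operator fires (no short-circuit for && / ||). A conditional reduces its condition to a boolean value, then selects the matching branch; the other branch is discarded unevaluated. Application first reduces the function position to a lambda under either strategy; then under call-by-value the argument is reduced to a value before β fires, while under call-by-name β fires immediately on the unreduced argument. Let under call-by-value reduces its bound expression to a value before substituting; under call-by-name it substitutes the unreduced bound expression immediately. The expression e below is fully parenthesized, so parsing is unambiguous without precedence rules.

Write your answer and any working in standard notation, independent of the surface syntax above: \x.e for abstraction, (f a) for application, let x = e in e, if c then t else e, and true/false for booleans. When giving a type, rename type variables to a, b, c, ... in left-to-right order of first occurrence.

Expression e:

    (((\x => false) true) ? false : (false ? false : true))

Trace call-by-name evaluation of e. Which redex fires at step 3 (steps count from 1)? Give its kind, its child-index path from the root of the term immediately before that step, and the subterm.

Answer: if at root : (if false then false else true)

Working:
step 0: (if ((\x.false) true) then false else (if false then false else true))
step 1: [beta@0] (if false then false else (if false then false else true))
step 2: [if@root] (if false then false else true)
step 3: [if@root] true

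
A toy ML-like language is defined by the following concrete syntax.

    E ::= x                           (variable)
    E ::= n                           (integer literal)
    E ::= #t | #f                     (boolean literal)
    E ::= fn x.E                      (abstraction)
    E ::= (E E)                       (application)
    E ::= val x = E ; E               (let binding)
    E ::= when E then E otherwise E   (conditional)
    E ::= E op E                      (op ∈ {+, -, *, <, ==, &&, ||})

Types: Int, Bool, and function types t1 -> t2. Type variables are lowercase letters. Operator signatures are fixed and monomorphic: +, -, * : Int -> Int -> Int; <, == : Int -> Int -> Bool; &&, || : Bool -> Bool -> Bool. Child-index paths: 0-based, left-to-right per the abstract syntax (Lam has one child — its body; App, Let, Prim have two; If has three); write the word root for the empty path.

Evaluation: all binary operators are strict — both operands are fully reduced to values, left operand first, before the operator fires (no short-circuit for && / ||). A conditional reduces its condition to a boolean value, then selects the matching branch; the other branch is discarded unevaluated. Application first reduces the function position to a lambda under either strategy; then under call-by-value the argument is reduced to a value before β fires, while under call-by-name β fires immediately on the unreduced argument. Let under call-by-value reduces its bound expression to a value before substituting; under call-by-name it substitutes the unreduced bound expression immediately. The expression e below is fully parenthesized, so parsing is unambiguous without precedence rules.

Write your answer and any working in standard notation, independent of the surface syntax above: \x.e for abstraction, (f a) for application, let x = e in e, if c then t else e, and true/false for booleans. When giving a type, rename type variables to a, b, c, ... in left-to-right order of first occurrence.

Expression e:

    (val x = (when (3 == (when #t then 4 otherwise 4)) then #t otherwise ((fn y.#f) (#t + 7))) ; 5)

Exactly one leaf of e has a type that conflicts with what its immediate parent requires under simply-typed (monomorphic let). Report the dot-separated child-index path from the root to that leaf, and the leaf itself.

Answer: 0.2.1.0 : true

Working:
  unify Int ~ Int
  unify Bool ~ Bool
  unify Int ~ Int
  unify Int ~ Int
  unify Bool ~ Bool
\y._ : a -> Bool
  unify Bool ~ Int
  FAIL: mismatch Bool ~ Int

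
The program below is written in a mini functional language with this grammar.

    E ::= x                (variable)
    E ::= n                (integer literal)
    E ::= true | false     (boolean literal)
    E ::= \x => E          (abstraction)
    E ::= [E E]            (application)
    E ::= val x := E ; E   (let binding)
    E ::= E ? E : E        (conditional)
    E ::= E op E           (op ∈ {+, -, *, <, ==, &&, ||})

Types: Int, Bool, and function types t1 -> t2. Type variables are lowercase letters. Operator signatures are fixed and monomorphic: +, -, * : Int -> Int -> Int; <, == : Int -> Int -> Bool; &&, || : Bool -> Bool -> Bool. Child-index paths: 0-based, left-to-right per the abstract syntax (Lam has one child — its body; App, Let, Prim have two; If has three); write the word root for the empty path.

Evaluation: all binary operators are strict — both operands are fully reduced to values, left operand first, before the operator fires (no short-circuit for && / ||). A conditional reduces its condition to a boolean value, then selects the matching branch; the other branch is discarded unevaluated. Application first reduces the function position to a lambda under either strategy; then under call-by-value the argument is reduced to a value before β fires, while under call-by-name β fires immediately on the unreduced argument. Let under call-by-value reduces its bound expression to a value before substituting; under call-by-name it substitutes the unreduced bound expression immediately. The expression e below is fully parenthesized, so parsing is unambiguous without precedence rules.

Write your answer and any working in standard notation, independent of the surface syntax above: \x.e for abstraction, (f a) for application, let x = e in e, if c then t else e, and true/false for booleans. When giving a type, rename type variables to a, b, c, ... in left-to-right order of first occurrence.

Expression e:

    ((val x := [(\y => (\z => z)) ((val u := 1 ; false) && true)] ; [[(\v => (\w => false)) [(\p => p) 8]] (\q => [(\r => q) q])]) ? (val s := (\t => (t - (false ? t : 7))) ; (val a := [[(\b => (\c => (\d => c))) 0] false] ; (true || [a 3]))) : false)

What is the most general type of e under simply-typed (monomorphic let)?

Derivation:
z : b
\z._ : b -> b
\y._ : a -> b -> b
let u : Int
  unify Bool ~ Bool
  unify Bool ~ Bool
  unify a -> b -> b ~ Bool -> c
  unify a ~ Bool
  unify b -> b ~ c
_ _ : b -> b
let x : b -> b
\w._ : e -> Bool
\v._ : d -> e -> Bool
p : f
\p._ : f -> f
  unify f -> f ~ Int -> g
  unify f ~ Int
  unify Int ~ g
_ _ : Int
  unify d -> e -> Bool ~ Int -> h
  unify d ~ Int
  unify e -> Bool ~ h
_ _ : e -> Bool
q : i
\r._ : j -> i
q : i
  unify j -> i ~ i -> k
  unify j ~ i
  unify i ~ k
_ _ : k
\q._ : k -> k
  unify e -> Bool ~ (k -> k) -> l
  unify e ~ k -> k
  unify Bool ~ l
_ _ : Bool
  unify Bool ~ Bool
t : m
  unify m ~ Int
  unify Bool ~ Bool
t : Int
  unify Int ~ Int
  unify Int ~ Int
\t._ : Int -> Int
let s : Int -> Int
c : o
\d._ : p -> o
\c._ : o -> p -> o
\b._ : n -> o -> p -> o
  unify n -> o -> p -> o ~ Int -> q
  unify n ~ Int
  unify o -> p -> o ~ q
_ _ : o -> p -> o
  unify o -> p -> o ~ Bool -> r
  unify o ~ Bool
  unify p -> Bool ~ r
_ _ : p -> Bool
let a : p -> Bool
  unify Bool ~ Bool
a : p -> Bool
  unify p -> Bool ~ Int -> s
  unify p ~ Int
  unify Bool ~ s
_ _ : Bool
  unify Bool ~ Bool
  unify Bool ~ Bool

Answer: Bool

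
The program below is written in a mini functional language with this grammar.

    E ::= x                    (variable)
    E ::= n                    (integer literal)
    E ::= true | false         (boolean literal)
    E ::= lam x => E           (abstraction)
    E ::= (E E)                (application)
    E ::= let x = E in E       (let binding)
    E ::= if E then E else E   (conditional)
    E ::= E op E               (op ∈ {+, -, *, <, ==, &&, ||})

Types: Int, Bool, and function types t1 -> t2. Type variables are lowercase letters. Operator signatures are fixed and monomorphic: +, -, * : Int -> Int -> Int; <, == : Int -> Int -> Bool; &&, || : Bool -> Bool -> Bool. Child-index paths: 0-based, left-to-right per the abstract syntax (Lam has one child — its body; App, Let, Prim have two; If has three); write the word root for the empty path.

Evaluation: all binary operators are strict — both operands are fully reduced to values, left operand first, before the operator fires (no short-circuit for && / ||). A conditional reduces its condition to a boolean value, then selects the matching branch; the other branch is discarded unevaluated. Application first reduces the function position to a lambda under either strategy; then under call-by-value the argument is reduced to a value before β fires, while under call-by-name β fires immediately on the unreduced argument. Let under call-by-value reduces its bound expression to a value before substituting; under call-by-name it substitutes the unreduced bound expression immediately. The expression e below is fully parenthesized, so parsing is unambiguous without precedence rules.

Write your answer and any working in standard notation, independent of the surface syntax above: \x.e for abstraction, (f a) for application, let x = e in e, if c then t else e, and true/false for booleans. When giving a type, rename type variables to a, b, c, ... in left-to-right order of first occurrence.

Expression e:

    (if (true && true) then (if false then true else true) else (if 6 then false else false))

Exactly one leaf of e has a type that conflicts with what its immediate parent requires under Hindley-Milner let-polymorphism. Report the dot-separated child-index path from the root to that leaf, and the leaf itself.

Trace:
  unify Bool ~ Bool
  unify Bool ~ Bool
  unify Bool ~ Bool
  unify Bool ~ Bool
  unify Bool ~ Bool
  unify Int ~ Bool
  FAIL: mismatch Int ~ Bool

Answer: 2.0 : 6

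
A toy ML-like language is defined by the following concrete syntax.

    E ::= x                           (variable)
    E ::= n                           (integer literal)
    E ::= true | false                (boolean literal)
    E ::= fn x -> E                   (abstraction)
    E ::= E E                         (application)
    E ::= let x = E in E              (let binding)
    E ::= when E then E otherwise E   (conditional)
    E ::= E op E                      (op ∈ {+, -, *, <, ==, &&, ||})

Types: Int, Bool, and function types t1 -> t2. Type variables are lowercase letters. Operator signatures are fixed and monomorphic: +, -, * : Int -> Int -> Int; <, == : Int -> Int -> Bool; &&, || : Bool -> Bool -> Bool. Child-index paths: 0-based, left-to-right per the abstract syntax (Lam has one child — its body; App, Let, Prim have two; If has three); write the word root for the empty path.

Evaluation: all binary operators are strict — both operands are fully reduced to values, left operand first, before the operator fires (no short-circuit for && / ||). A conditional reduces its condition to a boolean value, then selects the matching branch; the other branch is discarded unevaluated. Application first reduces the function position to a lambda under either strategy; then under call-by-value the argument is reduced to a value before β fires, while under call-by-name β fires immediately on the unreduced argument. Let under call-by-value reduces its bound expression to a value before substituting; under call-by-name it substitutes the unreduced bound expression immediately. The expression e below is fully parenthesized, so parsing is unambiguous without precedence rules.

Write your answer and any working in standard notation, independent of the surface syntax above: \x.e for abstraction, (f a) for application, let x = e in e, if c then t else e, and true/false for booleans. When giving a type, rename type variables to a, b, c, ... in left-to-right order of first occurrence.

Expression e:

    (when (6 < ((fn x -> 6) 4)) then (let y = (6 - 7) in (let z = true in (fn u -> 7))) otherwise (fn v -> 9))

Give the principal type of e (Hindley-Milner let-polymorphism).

Derivation:
  unify Int ~ Int
\x._ : a -> Int
  unify a -> Int ~ Int -> b
  unify a ~ Int
  unify Int ~ b
_ _ : Int
  unify Int ~ Int
  unify Bool ~ Bool
  unify Int ~ Int
  unify Int ~ Int
let y : Int
let z : Bool
\u._ : c -> Int
\v._ : d -> Int
  unify c -> Int ~ d -> Int
  unify c ~ d
  unify Int ~ Int

Answer: a -> Int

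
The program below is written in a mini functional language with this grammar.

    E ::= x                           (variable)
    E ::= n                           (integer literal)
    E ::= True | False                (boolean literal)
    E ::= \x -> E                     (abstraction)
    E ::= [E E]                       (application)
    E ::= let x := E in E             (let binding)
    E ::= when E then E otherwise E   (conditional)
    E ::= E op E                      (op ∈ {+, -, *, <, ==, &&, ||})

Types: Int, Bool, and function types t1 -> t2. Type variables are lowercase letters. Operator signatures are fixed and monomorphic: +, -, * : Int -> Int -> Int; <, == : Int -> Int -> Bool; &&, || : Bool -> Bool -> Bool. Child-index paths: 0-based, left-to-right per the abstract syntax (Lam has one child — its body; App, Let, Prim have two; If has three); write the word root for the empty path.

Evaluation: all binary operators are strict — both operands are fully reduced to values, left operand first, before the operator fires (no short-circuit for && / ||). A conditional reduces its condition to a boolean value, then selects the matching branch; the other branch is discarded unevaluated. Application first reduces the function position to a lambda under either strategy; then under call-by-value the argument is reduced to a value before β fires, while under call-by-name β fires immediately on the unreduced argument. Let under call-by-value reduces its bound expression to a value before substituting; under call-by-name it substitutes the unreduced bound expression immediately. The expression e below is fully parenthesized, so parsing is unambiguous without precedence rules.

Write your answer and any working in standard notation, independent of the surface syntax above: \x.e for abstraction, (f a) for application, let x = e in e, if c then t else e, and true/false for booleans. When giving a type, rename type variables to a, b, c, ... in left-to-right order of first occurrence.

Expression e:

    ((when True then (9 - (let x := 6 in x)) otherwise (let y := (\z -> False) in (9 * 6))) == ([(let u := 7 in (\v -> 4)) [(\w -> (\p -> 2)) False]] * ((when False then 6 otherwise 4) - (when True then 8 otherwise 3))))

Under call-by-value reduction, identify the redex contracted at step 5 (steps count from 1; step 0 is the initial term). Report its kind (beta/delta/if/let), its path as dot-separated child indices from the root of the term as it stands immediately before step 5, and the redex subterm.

Answer: beta at 1.0.1 : ((\w.(\p.2)) false)

Derivation:
step 0: ((if true then (9 - (let x = 6 in x)) else (let y = (\z.false) in (9 * 6))) == (((let u = 7 in (\v.4)) ((\w.(\p.2)) false)) * ((if false then 6 else 4) - (if true then 8 else 3))))
step 1: [if@0] ((9 - (let x = 6 in x)) == (((let u = 7 in (\v.4)) ((\w.(\p.2)) false)) * ((if false then 6 else 4) - (if true then 8 else 3))))
step 2: [let@0.1] ((9 - 6) == (((let u = 7 in (\v.4)) ((\w.(\p.2)) false)) * ((if false then 6 else 4) - (if true then 8 else 3))))
step 3: [delta@0] (3 == (((let u = 7 in (\v.4)) ((\w.(\p.2)) false)) * ((if false then 6 else 4) - (if true then 8 else 3))))
step 4: [let@1.0.0] (3 == (((\v.4) ((\w.(\p.2)) false)) * ((if false then 6 else 4) - (if true then 8 else 3))))
step 5: [beta@1.0.1] (3 == (((\v.4) (\p.2)) * ((if false then 6 else 4) - (if true then 8 else 3))))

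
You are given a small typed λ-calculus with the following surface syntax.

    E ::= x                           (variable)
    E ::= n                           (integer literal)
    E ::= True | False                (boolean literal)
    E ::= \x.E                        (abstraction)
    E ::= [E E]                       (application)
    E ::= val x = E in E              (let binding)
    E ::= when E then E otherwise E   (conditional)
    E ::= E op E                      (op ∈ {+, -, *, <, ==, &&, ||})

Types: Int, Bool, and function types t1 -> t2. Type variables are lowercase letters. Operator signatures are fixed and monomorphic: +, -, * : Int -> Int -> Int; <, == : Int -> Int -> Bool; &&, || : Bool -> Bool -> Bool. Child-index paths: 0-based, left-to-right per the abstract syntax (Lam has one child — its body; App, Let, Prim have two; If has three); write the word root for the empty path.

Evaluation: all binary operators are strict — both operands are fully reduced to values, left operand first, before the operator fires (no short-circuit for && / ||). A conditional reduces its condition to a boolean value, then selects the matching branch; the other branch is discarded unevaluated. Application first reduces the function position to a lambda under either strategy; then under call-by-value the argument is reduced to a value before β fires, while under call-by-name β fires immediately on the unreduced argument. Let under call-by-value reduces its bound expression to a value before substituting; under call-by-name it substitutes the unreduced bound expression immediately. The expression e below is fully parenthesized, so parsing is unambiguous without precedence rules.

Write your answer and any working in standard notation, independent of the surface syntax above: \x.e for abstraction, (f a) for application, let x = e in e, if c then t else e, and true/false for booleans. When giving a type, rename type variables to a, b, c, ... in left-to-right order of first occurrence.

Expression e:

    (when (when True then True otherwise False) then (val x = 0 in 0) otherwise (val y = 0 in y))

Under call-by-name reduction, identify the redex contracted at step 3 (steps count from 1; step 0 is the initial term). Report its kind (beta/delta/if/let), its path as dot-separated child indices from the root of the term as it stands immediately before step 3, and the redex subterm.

Answer: let at root : (let x = 0 in 0)

Working:
step 0: (if (if true then true else false) then (let x = 0 in 0) else (let y = 0 in y))
step 1: [if@0] (if true then (let x = 0 in 0) else (let y = 0 in y))
step 2: [if@root] (let x = 0 in 0)
step 3: [let@root] 0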